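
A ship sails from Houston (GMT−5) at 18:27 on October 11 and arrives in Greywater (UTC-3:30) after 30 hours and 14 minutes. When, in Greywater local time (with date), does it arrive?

02:11 on Oct 13

Greywater is 1:30 ahead of Houston.
After 30 hours and 14 minutes it is 00:41 (Oct 13) in Houston.
Shift by the zone difference: 00:41 + 1:30 = 02:11 on Oct 13 in Greywater.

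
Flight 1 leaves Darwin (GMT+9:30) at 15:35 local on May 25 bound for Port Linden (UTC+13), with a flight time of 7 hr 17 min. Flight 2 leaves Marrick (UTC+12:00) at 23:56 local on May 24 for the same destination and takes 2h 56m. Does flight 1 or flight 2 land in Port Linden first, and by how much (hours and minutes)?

Flight 1 in UTC: 15:35 − 9:30 = 06:05 on May 25.
+7 hours 17 minutes → arrive 13:22 UTC on May 25.
Flight 2 in UTC: 23:56 − 12:00 = 11:56 on May 24.
+2 hours and 56 minutes → arrive 14:52 UTC on May 24.
Flight 2 lands earlier by 22 hours 30 minutes.

the second, by 22 hours 30 minutes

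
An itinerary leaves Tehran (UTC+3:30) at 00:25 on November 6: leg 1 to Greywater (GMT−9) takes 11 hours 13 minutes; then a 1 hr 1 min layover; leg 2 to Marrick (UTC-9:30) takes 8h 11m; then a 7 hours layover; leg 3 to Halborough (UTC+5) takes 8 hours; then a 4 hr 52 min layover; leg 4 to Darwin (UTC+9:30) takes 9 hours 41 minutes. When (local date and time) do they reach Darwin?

Convert departure to UTC: 00:25 − 3:30 = 20:55 UTC on Nov 5.
Add 11 hours and 13 minutes leg 1 → 08:08 UTC (Nov 6).
Add 1 hour and 1 minute layover in Greywater → 09:09 UTC.
Add 8 hours and 11 minutes leg 2 → 17:20 UTC.
Add 7 hours layover in Marrick → 00:20 UTC (Nov 7).
Add 8 hours leg 3 → 08:20 UTC.
Add 4 hours and 52 minutes layover in Halborough → 13:12 UTC.
Add 9 hours 41 minutes leg 4 → 22:53 UTC.
Darwin is UTC+9:30, so local arrival = 22:53 + 9:30 = 08:23 on Nov 8.

08:23 on Nov 8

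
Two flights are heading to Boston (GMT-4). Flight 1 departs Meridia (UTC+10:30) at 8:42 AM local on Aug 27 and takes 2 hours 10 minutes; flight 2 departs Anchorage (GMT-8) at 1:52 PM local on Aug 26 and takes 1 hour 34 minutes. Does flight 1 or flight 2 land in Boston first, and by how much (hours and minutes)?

the second, by 56 minutes

Flight 1 in UTC: 8:42 AM − 10:30 = 10:12 PM on Aug 26.
+2 hours 10 minutes → arrive 12:22 AM UTC on Aug 27.
Flight 2 in UTC: 1:52 PM + 8:00 = 9:52 PM on Aug 26.
+1 hour and 34 minutes → arrive 11:26 PM UTC on Aug 26.
Flight 2 lands earlier by 56 minutes.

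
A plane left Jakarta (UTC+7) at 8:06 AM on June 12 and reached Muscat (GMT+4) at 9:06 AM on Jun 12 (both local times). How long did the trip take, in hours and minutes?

Departure in UTC: 8:06 AM − 7:00 = 1:06 AM on Jun 12.
Arrival in UTC: 9:06 AM − 4:00 = 5:06 AM on Jun 12.
Elapsed = 5:06 AM − 1:06 AM = 4 hours.

4 hours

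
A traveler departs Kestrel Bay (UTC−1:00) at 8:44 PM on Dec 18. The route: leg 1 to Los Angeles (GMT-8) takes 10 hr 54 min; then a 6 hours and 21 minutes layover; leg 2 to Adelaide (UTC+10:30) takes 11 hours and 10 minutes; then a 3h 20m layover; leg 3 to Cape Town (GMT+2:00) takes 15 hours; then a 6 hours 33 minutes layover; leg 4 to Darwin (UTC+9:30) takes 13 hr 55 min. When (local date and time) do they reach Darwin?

2:27 AM on December 22

Convert departure to UTC: 8:44 PM + 1:00 = 9:44 PM UTC on Dec 18.
Add 10 hours and 54 minutes leg 1 → 8:38 AM UTC (Dec 19).
Add 6 hours and 21 minutes layover in Los Angeles → 2:59 PM UTC.
Add 11 hours and 10 minutes leg 2 → 2:09 AM UTC (Dec 20).
Add 3 hours and 20 minutes layover in Adelaide → 5:29 AM UTC.
Add 15 hours leg 3 → 8:29 PM UTC.
Add 6 hours 33 minutes layover in Cape Town → 3:02 AM UTC (Dec 21).
Add 13 hours and 55 minutes leg 4 → 4:57 PM UTC.
Darwin is UTC+9:30, so local arrival = 4:57 PM + 9:30 = 2:27 AM on Dec 22.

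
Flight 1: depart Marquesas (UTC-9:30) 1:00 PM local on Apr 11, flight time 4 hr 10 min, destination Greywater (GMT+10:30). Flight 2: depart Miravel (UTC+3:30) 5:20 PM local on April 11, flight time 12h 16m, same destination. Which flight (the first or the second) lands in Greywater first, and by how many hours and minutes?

the second, by 34 minutes

Flight 1 in UTC: 1:00 PM + 9:30 = 10:30 PM on Apr 11.
+4 hours 10 minutes → arrive 2:40 AM UTC on Apr 12.
Flight 2 in UTC: 5:20 PM − 3:30 = 1:50 PM on Apr 11.
+12 hours and 16 minutes → arrive 2:06 AM UTC on Apr 12.
Flight 2 lands earlier by 34 minutes.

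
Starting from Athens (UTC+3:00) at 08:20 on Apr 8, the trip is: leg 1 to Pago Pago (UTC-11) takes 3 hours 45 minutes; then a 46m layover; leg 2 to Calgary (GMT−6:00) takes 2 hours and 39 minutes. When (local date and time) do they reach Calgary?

06:30 on April 8

Convert departure to UTC: 08:20 − 3:00 = 05:20 UTC on Apr 8.
Add 3 hours 45 minutes leg 1 → 09:05 UTC.
Add 46 minutes layover in Pago Pago → 09:51 UTC.
Add 2 hours 39 minutes leg 2 → 12:30 UTC.
Calgary is UTC−6:00, so local arrival = 12:30 − 6:00 = 06:30 on Apr 8.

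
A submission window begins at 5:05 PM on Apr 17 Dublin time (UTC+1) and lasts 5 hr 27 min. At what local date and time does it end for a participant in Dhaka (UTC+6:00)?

3:32 AM on April 18

Convert start to UTC: 5:05 PM − 1:00 = 4:05 PM UTC on Apr 17.
Add 5 hours 27 minutes duration → 9:32 PM UTC.
Dhaka is UTC+6:00, so local end time = 9:32 PM + 6:00 = 3:32 AM on Apr 18.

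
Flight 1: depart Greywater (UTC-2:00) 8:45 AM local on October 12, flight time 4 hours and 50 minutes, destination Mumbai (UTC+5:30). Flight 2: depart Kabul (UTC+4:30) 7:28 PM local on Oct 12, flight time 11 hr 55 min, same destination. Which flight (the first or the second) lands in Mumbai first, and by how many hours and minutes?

the first, by 11 hours 18 minutes

Flight 1 in UTC: 8:45 AM + 2:00 = 10:45 AM on Oct 12.
+4 hours and 50 minutes → arrive 3:35 PM UTC on Oct 12.
Flight 2 in UTC: 7:28 PM − 4:30 = 2:58 PM on Oct 12.
+11 hours and 55 minutes → arrive 2:53 AM UTC on Oct 13.
Flight 1 lands earlier by 11 hours 18 minutes.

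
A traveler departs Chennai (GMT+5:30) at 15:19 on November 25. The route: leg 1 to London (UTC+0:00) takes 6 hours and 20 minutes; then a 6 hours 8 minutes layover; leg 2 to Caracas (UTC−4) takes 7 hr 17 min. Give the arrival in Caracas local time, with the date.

01:34 on November 26

Convert departure to UTC: 15:19 − 5:30 = 09:49 UTC on Nov 25.
Add 6 hours 20 minutes leg 1 → 16:09 UTC.
Add 6 hours and 8 minutes layover in London → 22:17 UTC.
Add 7 hours and 17 minutes leg 2 → 05:34 UTC (Nov 26).
Caracas is UTC−4:00, so local arrival = 05:34 − 4:00 = 01:34 on Nov 26.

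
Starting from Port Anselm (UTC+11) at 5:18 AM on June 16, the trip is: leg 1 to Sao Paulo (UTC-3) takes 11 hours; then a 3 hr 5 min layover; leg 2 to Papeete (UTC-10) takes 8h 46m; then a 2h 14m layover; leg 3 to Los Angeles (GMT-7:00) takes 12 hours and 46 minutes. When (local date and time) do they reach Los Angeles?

1:09 AM on Jun 17

Convert departure to UTC: 5:18 AM − 11:00 = 6:18 PM UTC on Jun 15.
Add 11 hours leg 1 → 5:18 AM UTC (Jun 16).
Add 3 hours 5 minutes layover in Sao Paulo → 8:23 AM UTC.
Add 8 hours 46 minutes leg 2 → 5:09 PM UTC.
Add 2 hours 14 minutes layover in Papeete → 7:23 PM UTC.
Add 12 hours and 46 minutes leg 3 → 8:09 AM UTC (Jun 17).
Los Angeles is UTC−7:00, so local arrival = 8:09 AM − 7:00 = 1:09 AM on Jun 17.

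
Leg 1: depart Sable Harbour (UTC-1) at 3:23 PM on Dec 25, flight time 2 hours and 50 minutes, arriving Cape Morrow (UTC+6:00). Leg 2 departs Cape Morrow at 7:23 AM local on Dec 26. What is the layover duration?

Convert departure to UTC: 3:23 PM + 1:00 = 4:23 PM UTC on Dec 25.
Add 2 hours and 50 minutes flight time → 7:13 PM UTC.
Cape Morrow is UTC+6:00, so local arrival = 7:13 PM + 6:00 = 1:13 AM on Dec 26.
Layover = 7:23 AM − 1:13 AM = 6 hours 10 minutes.

6 hours 10 minutes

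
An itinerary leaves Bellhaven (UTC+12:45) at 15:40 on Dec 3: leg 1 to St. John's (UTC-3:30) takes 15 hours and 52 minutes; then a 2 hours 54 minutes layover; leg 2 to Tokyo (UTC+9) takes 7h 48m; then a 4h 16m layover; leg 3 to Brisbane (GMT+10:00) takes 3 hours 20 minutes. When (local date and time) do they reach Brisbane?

23:05 on Dec 4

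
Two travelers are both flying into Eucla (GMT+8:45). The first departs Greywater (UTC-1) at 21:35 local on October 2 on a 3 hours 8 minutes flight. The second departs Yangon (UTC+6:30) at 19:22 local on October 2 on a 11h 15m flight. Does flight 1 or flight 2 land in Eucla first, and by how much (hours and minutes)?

Flight 1 in UTC: 21:35 + 1:00 = 22:35 on Oct 2.
+3 hours 8 minutes → arrive 01:43 UTC on Oct 3.
Flight 2 in UTC: 19:22 − 6:30 = 12:52 on Oct 2.
+11 hours and 15 minutes → arrive 00:07 UTC on Oct 3.
Flight 2 lands earlier by 1 hour 36 minutes.

the second, by 1 hour 36 minutes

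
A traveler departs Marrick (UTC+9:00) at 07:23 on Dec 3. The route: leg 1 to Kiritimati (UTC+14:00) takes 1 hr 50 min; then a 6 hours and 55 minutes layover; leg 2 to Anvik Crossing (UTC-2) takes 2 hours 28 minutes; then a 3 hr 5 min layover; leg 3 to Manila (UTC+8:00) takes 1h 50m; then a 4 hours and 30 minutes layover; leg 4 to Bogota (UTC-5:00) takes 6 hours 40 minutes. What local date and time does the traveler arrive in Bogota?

Convert departure to UTC: 07:23 − 9:00 = 22:23 UTC on Dec 2.
Add 1 hour and 50 minutes leg 1 → 00:13 UTC (Dec 3).
Add 6 hours and 55 minutes layover in Kiritimati → 07:08 UTC.
Add 2 hours and 28 minutes leg 2 → 09:36 UTC.
Add 3 hours 5 minutes layover in Anvik Crossing → 12:41 UTC.
Add 1 hour and 50 minutes leg 3 → 14:31 UTC.
Add 4 hours and 30 minutes layover in Manila → 19:01 UTC.
Add 6 hours and 40 minutes leg 4 → 01:41 UTC (Dec 4).
Bogota is UTC−5:00, so local arrival = 01:41 − 5:00 = 20:41 on Dec 3.

20:41 on December 3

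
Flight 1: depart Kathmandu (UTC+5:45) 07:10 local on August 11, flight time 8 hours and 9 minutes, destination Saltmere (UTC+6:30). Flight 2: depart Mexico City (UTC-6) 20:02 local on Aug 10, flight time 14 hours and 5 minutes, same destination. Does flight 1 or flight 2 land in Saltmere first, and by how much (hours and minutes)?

Flight 1 in UTC: 07:10 − 5:45 = 01:25 on Aug 11.
+8 hours 9 minutes → arrive 09:34 UTC on Aug 11.
Flight 2 in UTC: 20:02 + 6:00 = 02:02 on Aug 11.
+14 hours 5 minutes → arrive 16:07 UTC on Aug 11.
Flight 1 lands earlier by 6 hours 33 minutes.

the first, by 6 hours 33 minutes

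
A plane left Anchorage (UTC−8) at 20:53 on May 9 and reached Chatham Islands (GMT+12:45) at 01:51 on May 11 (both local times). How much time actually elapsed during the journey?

8 hours 13 minutes

Chatham Islands is 20:45 ahead of Anchorage.
Clock-face elapsed time (ignoring zones) is 28 hours 58 minutes.
Actual elapsed = 28 hours 58 minutes − 20:45 = 8 hours 13 minutes.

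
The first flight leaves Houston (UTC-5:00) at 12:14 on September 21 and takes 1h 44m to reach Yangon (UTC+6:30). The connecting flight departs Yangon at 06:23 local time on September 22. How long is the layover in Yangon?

4 hours 55 minutes

Convert departure to UTC: 12:14 + 5:00 = 17:14 UTC on Sep 21.
Add 1 hour and 44 minutes flight time → 18:58 UTC.
Yangon is UTC+6:30, so local arrival = 18:58 + 6:30 = 01:28 on Sep 22.
Layover = 06:23 − 01:28 = 4 hours 55 minutes.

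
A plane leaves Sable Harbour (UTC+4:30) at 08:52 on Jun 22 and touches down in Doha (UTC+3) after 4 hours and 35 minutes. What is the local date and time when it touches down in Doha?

11:57 on Jun 22

Convert departure to UTC: 08:52 − 4:30 = 04:22 UTC on Jun 22.
Add 4 hours 35 minutes travel time → 08:57 UTC.
Doha is UTC+3:00, so local arrival = 08:57 + 3:00 = 11:57 on Jun 22.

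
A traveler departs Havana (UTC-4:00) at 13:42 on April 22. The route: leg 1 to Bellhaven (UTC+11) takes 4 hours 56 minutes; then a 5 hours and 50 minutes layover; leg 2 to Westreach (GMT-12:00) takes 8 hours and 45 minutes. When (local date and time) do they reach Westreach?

Convert departure to UTC: 13:42 + 4:00 = 17:42 UTC on Apr 22.
Add 4 hours 56 minutes leg 1 → 22:38 UTC.
Add 5 hours and 50 minutes layover in Bellhaven → 04:28 UTC (Apr 23).
Add 8 hours and 45 minutes leg 2 → 13:13 UTC.
Westreach is UTC−12:00, so local arrival = 13:13 − 12:00 = 01:13 on Apr 23.

01:13 on April 23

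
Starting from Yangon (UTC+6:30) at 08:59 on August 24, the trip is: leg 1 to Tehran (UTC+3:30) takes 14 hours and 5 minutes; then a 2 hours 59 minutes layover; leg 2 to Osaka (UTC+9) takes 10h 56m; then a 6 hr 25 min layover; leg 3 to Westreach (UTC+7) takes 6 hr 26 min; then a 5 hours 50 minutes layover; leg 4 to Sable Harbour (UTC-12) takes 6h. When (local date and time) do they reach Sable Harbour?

19:10 on August 25

Convert departure to UTC: 08:59 − 6:30 = 02:29 UTC on Aug 24.
Add 14 hours 5 minutes leg 1 → 16:34 UTC.
Add 2 hours 59 minutes layover in Tehran → 19:33 UTC.
Add 10 hours 56 minutes leg 2 → 06:29 UTC (Aug 25).
Add 6 hours 25 minutes layover in Osaka → 12:54 UTC.
Add 6 hours and 26 minutes leg 3 → 19:20 UTC.
Add 5 hours and 50 minutes layover in Westreach → 01:10 UTC (Aug 26).
Add 6 hours leg 4 → 07:10 UTC.
Sable Harbour is UTC−12:00, so local arrival = 07:10 − 12:00 = 19:10 on Aug 25.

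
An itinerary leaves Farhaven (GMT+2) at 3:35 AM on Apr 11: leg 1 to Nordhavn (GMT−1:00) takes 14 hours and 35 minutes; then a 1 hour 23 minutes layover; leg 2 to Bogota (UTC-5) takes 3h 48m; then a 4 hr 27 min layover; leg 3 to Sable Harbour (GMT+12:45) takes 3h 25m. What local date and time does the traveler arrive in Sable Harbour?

Convert departure to UTC: 3:35 AM − 2:00 = 1:35 AM UTC on Apr 11.
Add 14 hours and 35 minutes leg 1 → 4:10 PM UTC.
Add 1 hour and 23 minutes layover in Nordhavn → 5:33 PM UTC.
Add 3 hours 48 minutes leg 2 → 9:21 PM UTC.
Add 4 hours 27 minutes layover in Bogota → 1:48 AM UTC (Apr 12).
Add 3 hours and 25 minutes leg 3 → 5:13 AM UTC.
Sable Harbour is UTC+12:45, so local arrival = 5:13 AM + 12:45 = 5:58 PM on Apr 12.

5:58 PM on Apr 12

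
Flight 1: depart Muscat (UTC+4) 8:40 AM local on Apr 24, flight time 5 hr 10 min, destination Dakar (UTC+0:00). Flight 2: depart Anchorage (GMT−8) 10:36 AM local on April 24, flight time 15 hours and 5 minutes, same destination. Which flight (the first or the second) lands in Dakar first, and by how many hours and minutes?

Flight 1 in UTC: 8:40 AM − 4:00 = 4:40 AM on Apr 24.
+5 hours 10 minutes → arrive 9:50 AM UTC on Apr 24.
Flight 2 in UTC: 10:36 AM + 8:00 = 6:36 PM on Apr 24.
+15 hours and 5 minutes → arrive 9:41 AM UTC on Apr 25.
Flight 1 lands earlier by 23 hours 51 minutes.

the first, by 23 hours 51 minutes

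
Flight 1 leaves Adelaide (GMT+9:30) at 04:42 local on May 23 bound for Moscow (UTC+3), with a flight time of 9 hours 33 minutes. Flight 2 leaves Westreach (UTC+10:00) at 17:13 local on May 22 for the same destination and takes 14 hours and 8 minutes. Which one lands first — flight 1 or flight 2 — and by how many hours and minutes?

Flight 1 in UTC: 04:42 − 9:30 = 19:12 on May 22.
+9 hours and 33 minutes → arrive 04:45 UTC on May 23.
Flight 2 in UTC: 17:13 − 10:00 = 07:13 on May 22.
+14 hours and 8 minutes → arrive 21:21 UTC on May 22.
Flight 2 lands earlier by 7 hours 24 minutes.

the second, by 7 hours 24 minutes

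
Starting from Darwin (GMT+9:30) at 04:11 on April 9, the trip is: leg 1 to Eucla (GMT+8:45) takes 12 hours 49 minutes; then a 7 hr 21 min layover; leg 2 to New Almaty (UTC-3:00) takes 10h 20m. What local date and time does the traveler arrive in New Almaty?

22:11 on Apr 9

Convert departure to UTC: 04:11 − 9:30 = 18:41 UTC on Apr 8.
Add 12 hours 49 minutes leg 1 → 07:30 UTC (Apr 9).
Add 7 hours and 21 minutes layover in Eucla → 14:51 UTC.
Add 10 hours and 20 minutes leg 2 → 01:11 UTC (Apr 10).
New Almaty is UTC−3:00, so local arrival = 01:11 − 3:00 = 22:11 on Apr 9.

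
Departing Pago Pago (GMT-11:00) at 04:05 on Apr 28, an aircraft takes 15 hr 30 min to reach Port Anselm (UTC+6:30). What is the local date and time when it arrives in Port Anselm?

13:05 on April 29

Convert departure to UTC: 04:05 + 11:00 = 15:05 UTC on Apr 28.
Add 15 hours and 30 minutes travel time → 06:35 UTC (Apr 29).
Port Anselm is UTC+6:30, so local arrival = 06:35 + 6:30 = 13:05 on Apr 29.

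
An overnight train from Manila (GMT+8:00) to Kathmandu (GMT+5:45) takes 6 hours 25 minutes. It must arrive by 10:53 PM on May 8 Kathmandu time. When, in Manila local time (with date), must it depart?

Target arrival in UTC: 10:53 PM − 5:45 = 5:08 PM on May 8.
Subtract 6 hours 25 minutes → departure 10:43 AM UTC on May 8.
Manila is UTC+8:00: 10:43 AM + 8:00 = 6:43 PM on May 8.

6:43 PM on May 8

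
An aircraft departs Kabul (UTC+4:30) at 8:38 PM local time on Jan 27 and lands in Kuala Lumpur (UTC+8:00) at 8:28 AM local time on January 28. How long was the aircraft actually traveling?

Departure in UTC: 8:38 PM − 4:30 = 4:08 PM on Jan 27.
Arrival in UTC: 8:28 AM − 8:00 = 12:28 AM on Jan 28.
Elapsed = 12:28 AM − 4:08 PM (+1 day) = 8 hours 20 minutes.

8 hours 20 minutes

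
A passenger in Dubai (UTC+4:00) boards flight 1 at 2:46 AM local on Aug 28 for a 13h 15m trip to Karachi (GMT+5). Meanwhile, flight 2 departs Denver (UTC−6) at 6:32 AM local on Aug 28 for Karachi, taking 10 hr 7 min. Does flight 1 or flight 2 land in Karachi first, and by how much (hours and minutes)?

the first, by 10 hours 38 minutes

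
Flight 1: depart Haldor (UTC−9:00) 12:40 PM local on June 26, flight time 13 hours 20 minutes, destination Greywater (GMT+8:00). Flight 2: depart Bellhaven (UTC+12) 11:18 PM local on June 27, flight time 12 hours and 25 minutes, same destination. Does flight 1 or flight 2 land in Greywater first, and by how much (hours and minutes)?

Flight 1 in UTC: 12:40 PM + 9:00 = 9:40 PM on Jun 26.
+13 hours 20 minutes → arrive 11:00 AM UTC on Jun 27.
Flight 2 in UTC: 11:18 PM − 12:00 = 11:18 AM on Jun 27.
+12 hours 25 minutes → arrive 11:43 PM UTC on Jun 27.
Flight 1 lands earlier by 12 hours 43 minutes.

the first, by 12 hours 43 minutes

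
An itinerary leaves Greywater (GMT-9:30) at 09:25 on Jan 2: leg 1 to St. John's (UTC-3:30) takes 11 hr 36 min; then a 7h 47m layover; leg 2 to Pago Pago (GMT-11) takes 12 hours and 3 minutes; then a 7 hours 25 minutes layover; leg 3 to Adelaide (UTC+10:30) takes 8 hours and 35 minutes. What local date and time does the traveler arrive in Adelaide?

04:51 on Jan 5

Convert departure to UTC: 09:25 + 9:30 = 18:55 UTC on Jan 2.
Add 11 hours and 36 minutes leg 1 → 06:31 UTC (Jan 3).
Add 7 hours and 47 minutes layover in St. John's → 14:18 UTC.
Add 12 hours 3 minutes leg 2 → 02:21 UTC (Jan 4).
Add 7 hours and 25 minutes layover in Pago Pago → 09:46 UTC.
Add 8 hours 35 minutes leg 3 → 18:21 UTC.
Adelaide is UTC+10:30, so local arrival = 18:21 + 10:30 = 04:51 on Jan 5.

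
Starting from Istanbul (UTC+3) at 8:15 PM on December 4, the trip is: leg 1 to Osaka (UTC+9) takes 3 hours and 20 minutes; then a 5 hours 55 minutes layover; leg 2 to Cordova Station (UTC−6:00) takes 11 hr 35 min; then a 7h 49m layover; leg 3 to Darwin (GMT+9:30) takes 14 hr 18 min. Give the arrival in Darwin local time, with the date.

Convert departure to UTC: 8:15 PM − 3:00 = 5:15 PM UTC on Dec 4.
Add 3 hours and 20 minutes leg 1 → 8:35 PM UTC.
Add 5 hours and 55 minutes layover in Osaka → 2:30 AM UTC (Dec 5).
Add 11 hours and 35 minutes leg 2 → 2:05 PM UTC.
Add 7 hours 49 minutes layover in Cordova Station → 9:54 PM UTC.
Add 14 hours and 18 minutes leg 3 → 12:12 PM UTC (Dec 6).
Darwin is UTC+9:30, so local arrival = 12:12 PM + 9:30 = 9:42 PM on Dec 6.

9:42 PM on Dec 6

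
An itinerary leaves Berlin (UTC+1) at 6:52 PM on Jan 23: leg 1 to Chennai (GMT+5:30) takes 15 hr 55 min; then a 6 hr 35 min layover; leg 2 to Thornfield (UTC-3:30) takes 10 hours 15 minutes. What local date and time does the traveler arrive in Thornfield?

11:07 PM on January 24

Convert departure to UTC: 6:52 PM − 1:00 = 5:52 PM UTC on Jan 23.
Add 15 hours 55 minutes leg 1 → 9:47 AM UTC (Jan 24).
Add 6 hours 35 minutes layover in Chennai → 4:22 PM UTC.
Add 10 hours and 15 minutes leg 2 → 2:37 AM UTC (Jan 25).
Thornfield is UTC−3:30, so local arrival = 2:37 AM − 3:30 = 11:07 PM on Jan 24.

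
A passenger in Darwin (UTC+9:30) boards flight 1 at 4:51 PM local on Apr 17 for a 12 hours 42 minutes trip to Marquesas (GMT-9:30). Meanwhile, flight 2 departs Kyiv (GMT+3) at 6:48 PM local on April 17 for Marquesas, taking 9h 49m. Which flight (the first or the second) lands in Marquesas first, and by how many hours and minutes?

the first, by 5 hours 34 minutes

Flight 1 in UTC: 4:51 PM − 9:30 = 7:21 AM on Apr 17.
+12 hours 42 minutes → arrive 8:03 PM UTC on Apr 17.
Flight 2 in UTC: 6:48 PM − 3:00 = 3:48 PM on Apr 17.
+9 hours 49 minutes → arrive 1:37 AM UTC on Apr 18.
Flight 1 lands earlier by 5 hours 34 minutes.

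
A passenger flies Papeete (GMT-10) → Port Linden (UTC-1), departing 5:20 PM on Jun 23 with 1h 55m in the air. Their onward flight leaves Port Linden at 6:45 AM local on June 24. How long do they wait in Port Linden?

2 hours 30 minutes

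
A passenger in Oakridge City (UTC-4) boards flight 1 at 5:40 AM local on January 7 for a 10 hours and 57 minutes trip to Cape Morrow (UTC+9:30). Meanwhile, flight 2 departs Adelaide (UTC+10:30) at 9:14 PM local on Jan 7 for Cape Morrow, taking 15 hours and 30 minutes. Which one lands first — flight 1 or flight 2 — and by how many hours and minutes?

Flight 1 in UTC: 5:40 AM + 4:00 = 9:40 AM on Jan 7.
+10 hours and 57 minutes → arrive 8:37 PM UTC on Jan 7.
Flight 2 in UTC: 9:14 PM − 10:30 = 10:44 AM on Jan 7.
+15 hours 30 minutes → arrive 2:14 AM UTC on Jan 8.
Flight 1 lands earlier by 5 hours 37 minutes.

the first, by 5 hours 37 minutes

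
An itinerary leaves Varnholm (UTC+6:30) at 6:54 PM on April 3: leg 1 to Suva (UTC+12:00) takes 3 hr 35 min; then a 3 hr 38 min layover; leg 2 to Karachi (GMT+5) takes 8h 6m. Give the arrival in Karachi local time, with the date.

Convert departure to UTC: 6:54 PM − 6:30 = 12:24 PM UTC on Apr 3.
Add 3 hours 35 minutes leg 1 → 3:59 PM UTC.
Add 3 hours and 38 minutes layover in Suva → 7:37 PM UTC.
Add 8 hours and 6 minutes leg 2 → 3:43 AM UTC (Apr 4).
Karachi is UTC+5:00, so local arrival = 3:43 AM + 5:00 = 8:43 AM on Apr 4.

8:43 AM on Apr 4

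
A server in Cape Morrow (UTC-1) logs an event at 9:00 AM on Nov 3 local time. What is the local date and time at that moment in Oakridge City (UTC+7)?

5:00 PM on November 3

In UTC: 9:00 AM + 1:00 = 10:00 AM on Nov 3.
Oakridge City is UTC+7:00: 10:00 AM + 7:00 = 5:00 PM on Nov 3.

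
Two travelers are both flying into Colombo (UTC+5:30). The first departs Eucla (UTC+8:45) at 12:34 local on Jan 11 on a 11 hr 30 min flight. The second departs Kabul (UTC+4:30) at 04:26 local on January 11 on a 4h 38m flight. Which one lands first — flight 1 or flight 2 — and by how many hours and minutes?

Flight 1 in UTC: 12:34 − 8:45 = 03:49 on Jan 11.
+11 hours 30 minutes → arrive 15:19 UTC on Jan 11.
Flight 2 in UTC: 04:26 − 4:30 = 23:56 on Jan 10.
+4 hours 38 minutes → arrive 04:34 UTC on Jan 11.
Flight 2 lands earlier by 10 hours 45 minutes.

the second, by 10 hours 45 minutes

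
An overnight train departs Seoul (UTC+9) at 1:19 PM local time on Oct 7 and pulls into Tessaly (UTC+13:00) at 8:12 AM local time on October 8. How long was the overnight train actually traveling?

14 hours 53 minutes

Departure in UTC: 1:19 PM − 9:00 = 4:19 AM on Oct 7.
Arrival in UTC: 8:12 AM − 13:00 = 7:12 PM on Oct 7.
Elapsed = 7:12 PM − 4:19 AM = 14 hours 53 minutes.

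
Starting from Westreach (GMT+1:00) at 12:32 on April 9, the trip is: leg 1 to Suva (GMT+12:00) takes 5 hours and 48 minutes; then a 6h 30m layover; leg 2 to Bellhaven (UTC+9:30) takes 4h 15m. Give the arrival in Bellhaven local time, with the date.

Convert departure to UTC: 12:32 − 1:00 = 11:32 UTC on Apr 9.
Add 5 hours 48 minutes leg 1 → 17:20 UTC.
Add 6 hours 30 minutes layover in Suva → 23:50 UTC.
Add 4 hours 15 minutes leg 2 → 04:05 UTC (Apr 10).
Bellhaven is UTC+9:30, so local arrival = 04:05 + 9:30 = 13:35 on Apr 10.

13:35 on April 10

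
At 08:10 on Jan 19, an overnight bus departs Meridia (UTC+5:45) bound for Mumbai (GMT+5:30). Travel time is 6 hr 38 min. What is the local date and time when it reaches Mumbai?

14:33 on Jan 19

Convert departure to UTC: 08:10 − 5:45 = 02:25 UTC on Jan 19.
Add 6 hours and 38 minutes travel time → 09:03 UTC.
Mumbai is UTC+5:30, so local arrival = 09:03 + 5:30 = 14:33 on Jan 19.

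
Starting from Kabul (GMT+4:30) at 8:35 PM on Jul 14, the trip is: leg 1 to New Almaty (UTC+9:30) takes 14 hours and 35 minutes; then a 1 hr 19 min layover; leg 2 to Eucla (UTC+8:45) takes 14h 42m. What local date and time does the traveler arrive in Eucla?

Convert departure to UTC: 8:35 PM − 4:30 = 4:05 PM UTC on Jul 14.
Add 14 hours 35 minutes leg 1 → 6:40 AM UTC (Jul 15).
Add 1 hour and 19 minutes layover in New Almaty → 7:59 AM UTC.
Add 14 hours and 42 minutes leg 2 → 10:41 PM UTC.
Eucla is UTC+8:45, so local arrival = 10:41 PM + 8:45 = 7:26 AM on Jul 16.

7:26 AM on July 16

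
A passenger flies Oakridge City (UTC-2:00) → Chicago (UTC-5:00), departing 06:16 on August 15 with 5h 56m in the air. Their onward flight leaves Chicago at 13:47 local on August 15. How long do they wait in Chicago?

4 hours 35 minutes

Convert departure to UTC: 06:16 + 2:00 = 08:16 UTC on Aug 15.
Add 5 hours 56 minutes flight time → 14:12 UTC.
Chicago is UTC−5:00, so local arrival = 14:12 − 5:00 = 09:12 on Aug 15.
Layover = 13:47 − 09:12 = 4 hours 35 minutes.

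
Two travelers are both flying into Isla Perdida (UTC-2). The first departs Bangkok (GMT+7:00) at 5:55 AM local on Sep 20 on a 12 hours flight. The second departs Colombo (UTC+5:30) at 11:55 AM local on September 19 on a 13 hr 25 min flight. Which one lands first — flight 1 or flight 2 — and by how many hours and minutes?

Flight 1 in UTC: 5:55 AM − 7:00 = 10:55 PM on Sep 19.
+12 hours → arrive 10:55 AM UTC on Sep 20.
Flight 2 in UTC: 11:55 AM − 5:30 = 6:25 AM on Sep 19.
+13 hours 25 minutes → arrive 7:50 PM UTC on Sep 19.
Flight 2 lands earlier by 15 hours 5 minutes.

the second, by 15 hours 5 minutes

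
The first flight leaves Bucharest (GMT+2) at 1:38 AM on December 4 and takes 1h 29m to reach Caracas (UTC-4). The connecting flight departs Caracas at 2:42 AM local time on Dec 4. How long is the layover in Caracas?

Convert departure to UTC: 1:38 AM − 2:00 = 11:38 PM UTC on Dec 3.
Add 1 hour 29 minutes flight time → 1:07 AM UTC (Dec 4).
Caracas is UTC−4:00, so local arrival = 1:07 AM − 4:00 = 9:07 PM on Dec 3.
Layover = 2:42 AM − 9:07 PM (+1 day) = 5 hours 35 minutes.

5 hours 35 minutes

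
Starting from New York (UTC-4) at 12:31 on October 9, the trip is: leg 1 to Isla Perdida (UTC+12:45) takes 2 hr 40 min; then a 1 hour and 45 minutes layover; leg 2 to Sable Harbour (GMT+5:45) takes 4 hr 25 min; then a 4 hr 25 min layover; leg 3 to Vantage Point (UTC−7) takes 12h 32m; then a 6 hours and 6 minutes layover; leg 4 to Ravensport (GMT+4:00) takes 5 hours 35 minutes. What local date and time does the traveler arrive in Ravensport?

09:59 on October 11

Convert departure to UTC: 12:31 + 4:00 = 16:31 UTC on Oct 9.
Add 2 hours and 40 minutes leg 1 → 19:11 UTC.
Add 1 hour and 45 minutes layover in Isla Perdida → 20:56 UTC.
Add 4 hours 25 minutes leg 2 → 01:21 UTC (Oct 10).
Add 4 hours 25 minutes layover in Sable Harbour → 05:46 UTC.
Add 12 hours 32 minutes leg 3 → 18:18 UTC.
Add 6 hours 6 minutes layover in Vantage Point → 00:24 UTC (Oct 11).
Add 5 hours 35 minutes leg 4 → 05:59 UTC.
Ravensport is UTC+4:00, so local arrival = 05:59 + 4:00 = 09:59 on Oct 11.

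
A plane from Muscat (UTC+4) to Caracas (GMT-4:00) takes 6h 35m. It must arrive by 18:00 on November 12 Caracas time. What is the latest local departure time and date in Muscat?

19:25 on November 12

Target arrival in UTC: 18:00 + 4:00 = 22:00 on Nov 12.
Subtract 6 hours and 35 minutes → departure 15:25 UTC on Nov 12.
Muscat is UTC+4:00: 15:25 + 4:00 = 19:25 on Nov 12.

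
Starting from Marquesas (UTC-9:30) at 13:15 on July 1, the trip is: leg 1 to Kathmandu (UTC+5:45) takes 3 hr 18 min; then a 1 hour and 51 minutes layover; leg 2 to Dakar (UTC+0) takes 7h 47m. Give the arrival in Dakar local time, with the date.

11:41 on July 2

Convert departure to UTC: 13:15 + 9:30 = 22:45 UTC on Jul 1.
Add 3 hours 18 minutes leg 1 → 02:03 UTC (Jul 2).
Add 1 hour and 51 minutes layover in Kathmandu → 03:54 UTC.
Add 7 hours and 47 minutes leg 2 → 11:41 UTC.
Dakar is UTC+0, so local arrival is the same: 11:41 on Jul 2.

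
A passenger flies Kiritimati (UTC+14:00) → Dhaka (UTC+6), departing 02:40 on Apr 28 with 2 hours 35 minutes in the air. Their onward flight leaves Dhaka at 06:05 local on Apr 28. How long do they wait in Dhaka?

8 hours 50 minutes

Convert departure to UTC: 02:40 − 14:00 = 12:40 UTC on Apr 27.
Add 2 hours 35 minutes flight time → 15:15 UTC.
Dhaka is UTC+6:00, so local arrival = 15:15 + 6:00 = 21:15 on Apr 27.
Layover = 06:05 − 21:15 (+1 day) = 8 hours 50 minutes.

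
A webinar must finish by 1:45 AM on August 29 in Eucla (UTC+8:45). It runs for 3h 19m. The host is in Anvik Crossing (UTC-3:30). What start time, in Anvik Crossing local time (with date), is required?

Target end time in UTC: 1:45 AM − 8:45 = 5:00 PM on Aug 28.
Subtract 3 hours 19 minutes → start 1:41 PM UTC on Aug 28.
Anvik Crossing is UTC−3:30: 1:41 PM − 3:30 = 10:11 AM on Aug 28.

10:11 AM on Aug 28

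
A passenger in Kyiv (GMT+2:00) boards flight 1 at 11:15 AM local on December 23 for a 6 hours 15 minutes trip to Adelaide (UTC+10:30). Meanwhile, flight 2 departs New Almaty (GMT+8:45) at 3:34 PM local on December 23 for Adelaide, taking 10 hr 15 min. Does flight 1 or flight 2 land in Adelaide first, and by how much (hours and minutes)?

Flight 1 in UTC: 11:15 AM − 2:00 = 9:15 AM on Dec 23.
+6 hours 15 minutes → arrive 3:30 PM UTC on Dec 23.
Flight 2 in UTC: 3:34 PM − 8:45 = 6:49 AM on Dec 23.
+10 hours and 15 minutes → arrive 5:04 PM UTC on Dec 23.
Flight 1 lands earlier by 1 hour 34 minutes.

the first, by 1 hour 34 minutes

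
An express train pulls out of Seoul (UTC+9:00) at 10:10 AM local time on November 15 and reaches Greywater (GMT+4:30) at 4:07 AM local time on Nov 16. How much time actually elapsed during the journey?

Departure in UTC: 10:10 AM − 9:00 = 1:10 AM on Nov 15.
Arrival in UTC: 4:07 AM − 4:30 = 11:37 PM on Nov 15.
Elapsed = 11:37 PM − 1:10 AM = 22 hours 27 minutes.

22 hours 27 minutes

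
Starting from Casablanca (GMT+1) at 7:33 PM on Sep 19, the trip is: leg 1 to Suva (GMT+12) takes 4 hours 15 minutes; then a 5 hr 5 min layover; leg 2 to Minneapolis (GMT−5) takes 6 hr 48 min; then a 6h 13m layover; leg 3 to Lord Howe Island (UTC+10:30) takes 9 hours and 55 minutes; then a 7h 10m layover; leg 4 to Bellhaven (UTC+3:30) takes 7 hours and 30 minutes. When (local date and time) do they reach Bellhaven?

8:59 PM on Sep 21

Convert departure to UTC: 7:33 PM − 1:00 = 6:33 PM UTC on Sep 19.
Add 4 hours and 15 minutes leg 1 → 10:48 PM UTC.
Add 5 hours and 5 minutes layover in Suva → 3:53 AM UTC (Sep 20).
Add 6 hours 48 minutes leg 2 → 10:41 AM UTC.
Add 6 hours and 13 minutes layover in Minneapolis → 4:54 PM UTC.
Add 9 hours and 55 minutes leg 3 → 2:49 AM UTC (Sep 21).
Add 7 hours 10 minutes layover in Lord Howe Island → 9:59 AM UTC.
Add 7 hours and 30 minutes leg 4 → 5:29 PM UTC.
Bellhaven is UTC+3:30, so local arrival = 5:29 PM + 3:30 = 8:59 PM on Sep 21.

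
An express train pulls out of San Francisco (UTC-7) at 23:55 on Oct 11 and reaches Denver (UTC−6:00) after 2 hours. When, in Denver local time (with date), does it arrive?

Denver is 1:00 ahead of San Francisco.
After 2 hours it is 01:55 (Oct 12) in San Francisco.
Shift by the zone difference: 01:55 + 1:00 = 02:55 on Oct 12 in Denver.

02:55 on October 12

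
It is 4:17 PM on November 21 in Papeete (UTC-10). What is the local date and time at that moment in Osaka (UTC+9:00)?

11:17 AM on November 22

Osaka is 19:00 ahead of Papeete.
Shift by the zone difference: 4:17 PM + 19:00 = 11:17 AM on Nov 22 in Osaka.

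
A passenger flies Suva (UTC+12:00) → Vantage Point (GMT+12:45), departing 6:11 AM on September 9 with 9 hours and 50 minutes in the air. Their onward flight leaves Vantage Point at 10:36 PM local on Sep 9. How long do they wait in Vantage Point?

5 hours 50 minutes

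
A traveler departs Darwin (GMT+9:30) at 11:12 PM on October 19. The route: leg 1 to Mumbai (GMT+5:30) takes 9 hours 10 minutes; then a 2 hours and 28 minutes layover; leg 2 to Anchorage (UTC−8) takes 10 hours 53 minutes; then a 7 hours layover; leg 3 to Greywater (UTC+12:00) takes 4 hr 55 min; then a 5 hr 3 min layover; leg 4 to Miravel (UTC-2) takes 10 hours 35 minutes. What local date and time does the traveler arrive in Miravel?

1:46 PM on Oct 21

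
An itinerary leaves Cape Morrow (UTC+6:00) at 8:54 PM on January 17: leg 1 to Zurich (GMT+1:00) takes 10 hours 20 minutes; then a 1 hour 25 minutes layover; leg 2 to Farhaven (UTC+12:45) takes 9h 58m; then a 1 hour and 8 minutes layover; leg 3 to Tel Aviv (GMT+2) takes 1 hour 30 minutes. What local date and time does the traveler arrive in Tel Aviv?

5:15 PM on Jan 18

Convert departure to UTC: 8:54 PM − 6:00 = 2:54 PM UTC on Jan 17.
Add 10 hours and 20 minutes leg 1 → 1:14 AM UTC (Jan 18).
Add 1 hour and 25 minutes layover in Zurich → 2:39 AM UTC.
Add 9 hours 58 minutes leg 2 → 12:37 PM UTC.
Add 1 hour and 8 minutes layover in Farhaven → 1:45 PM UTC.
Add 1 hour 30 minutes leg 3 → 3:15 PM UTC.
Tel Aviv is UTC+2:00, so local arrival = 3:15 PM + 2:00 = 5:15 PM on Jan 18.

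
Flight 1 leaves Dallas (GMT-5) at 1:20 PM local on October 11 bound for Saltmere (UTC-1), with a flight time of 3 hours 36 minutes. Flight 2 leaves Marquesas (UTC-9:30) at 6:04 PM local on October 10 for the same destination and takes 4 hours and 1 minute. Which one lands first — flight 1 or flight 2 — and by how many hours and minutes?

the second, by 14 hours 21 minutes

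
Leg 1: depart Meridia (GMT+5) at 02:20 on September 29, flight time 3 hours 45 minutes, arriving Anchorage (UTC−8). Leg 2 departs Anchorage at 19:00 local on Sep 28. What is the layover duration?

1 hour 55 minutes

Convert departure to UTC: 02:20 − 5:00 = 21:20 UTC on Sep 28.
Add 3 hours 45 minutes flight time → 01:05 UTC (Sep 29).
Anchorage is UTC−8:00, so local arrival = 01:05 − 8:00 = 17:05 on Sep 28.
Layover = 19:00 − 17:05 = 1 hour 55 minutes.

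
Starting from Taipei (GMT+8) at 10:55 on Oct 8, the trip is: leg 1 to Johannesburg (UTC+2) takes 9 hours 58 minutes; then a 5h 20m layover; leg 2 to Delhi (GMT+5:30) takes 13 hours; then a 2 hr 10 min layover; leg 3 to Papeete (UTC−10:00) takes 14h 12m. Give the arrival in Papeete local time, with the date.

13:35 on Oct 9

Convert departure to UTC: 10:55 − 8:00 = 02:55 UTC on Oct 8.
Add 9 hours 58 minutes leg 1 → 12:53 UTC.
Add 5 hours 20 minutes layover in Johannesburg → 18:13 UTC.
Add 13 hours leg 2 → 07:13 UTC (Oct 9).
Add 2 hours 10 minutes layover in Delhi → 09:23 UTC.
Add 14 hours and 12 minutes leg 3 → 23:35 UTC.
Papeete is UTC−10:00, so local arrival = 23:35 − 10:00 = 13:35 on Oct 9.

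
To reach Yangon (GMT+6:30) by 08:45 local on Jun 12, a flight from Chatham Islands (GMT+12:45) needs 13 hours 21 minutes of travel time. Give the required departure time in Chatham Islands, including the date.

01:39 on June 12

Target arrival in UTC: 08:45 − 6:30 = 02:15 on Jun 12.
Subtract 13 hours and 21 minutes → departure 12:54 UTC on Jun 11.
Chatham Islands is UTC+12:45: 12:54 + 12:45 = 01:39 on Jun 12.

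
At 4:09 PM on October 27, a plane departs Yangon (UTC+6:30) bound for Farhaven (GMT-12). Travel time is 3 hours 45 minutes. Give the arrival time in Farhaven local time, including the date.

Farhaven is 18:30 behind Yangon.
After 3 hours and 45 minutes it is 7:54 PM in Yangon.
Shift by the zone difference: 7:54 PM − 18:30 = 1:24 AM on Oct 27 in Farhaven.

1:24 AM on Oct 27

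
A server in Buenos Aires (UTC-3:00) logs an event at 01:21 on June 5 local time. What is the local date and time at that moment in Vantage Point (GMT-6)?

Vantage Point is 3:00 behind Buenos Aires.
Shift by the zone difference: 01:21 − 3:00 = 22:21 on Jun 4 in Vantage Point.

22:21 on Jun 4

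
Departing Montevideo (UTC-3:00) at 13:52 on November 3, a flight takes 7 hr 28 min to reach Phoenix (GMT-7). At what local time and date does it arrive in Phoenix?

Convert departure to UTC: 13:52 + 3:00 = 16:52 UTC on Nov 3.
Add 7 hours 28 minutes travel time → 00:20 UTC (Nov 4).
Phoenix is UTC−7:00, so local arrival = 00:20 − 7:00 = 17:20 on Nov 3.

17:20 on November 3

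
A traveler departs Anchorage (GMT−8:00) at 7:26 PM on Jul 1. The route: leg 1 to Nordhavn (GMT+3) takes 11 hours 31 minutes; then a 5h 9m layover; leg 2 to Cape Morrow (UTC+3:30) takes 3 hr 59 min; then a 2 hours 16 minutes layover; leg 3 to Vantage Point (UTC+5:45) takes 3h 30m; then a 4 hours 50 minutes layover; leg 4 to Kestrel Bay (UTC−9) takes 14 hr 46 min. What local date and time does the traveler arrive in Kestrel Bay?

4:27 PM on July 3

Convert departure to UTC: 7:26 PM + 8:00 = 3:26 AM UTC on Jul 2.
Add 11 hours 31 minutes leg 1 → 2:57 PM UTC.
Add 5 hours and 9 minutes layover in Nordhavn → 8:06 PM UTC.
Add 3 hours and 59 minutes leg 2 → 12:05 AM UTC (Jul 3).
Add 2 hours and 16 minutes layover in Cape Morrow → 2:21 AM UTC.
Add 3 hours and 30 minutes leg 3 → 5:51 AM UTC.
Add 4 hours and 50 minutes layover in Vantage Point → 10:41 AM UTC.
Add 14 hours 46 minutes leg 4 → 1:27 AM UTC (Jul 4).
Kestrel Bay is UTC−9:00, so local arrival = 1:27 AM − 9:00 = 4:27 PM on Jul 3.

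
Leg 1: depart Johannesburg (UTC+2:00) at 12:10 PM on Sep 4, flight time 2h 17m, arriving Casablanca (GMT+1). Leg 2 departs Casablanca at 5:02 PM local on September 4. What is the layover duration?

Convert departure to UTC: 12:10 PM − 2:00 = 10:10 AM UTC on Sep 4.
Add 2 hours and 17 minutes flight time → 12:27 PM UTC.
Casablanca is UTC+1:00, so local arrival = 12:27 PM + 1:00 = 1:27 PM on Sep 4.
Layover = 5:02 PM − 1:27 PM = 3 hours 35 minutes.

3 hours 35 minutes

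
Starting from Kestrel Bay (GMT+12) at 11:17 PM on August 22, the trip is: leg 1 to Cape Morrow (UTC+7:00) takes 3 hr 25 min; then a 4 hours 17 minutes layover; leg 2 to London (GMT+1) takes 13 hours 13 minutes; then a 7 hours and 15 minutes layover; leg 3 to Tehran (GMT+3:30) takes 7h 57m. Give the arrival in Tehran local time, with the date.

2:54 AM on August 24

Convert departure to UTC: 11:17 PM − 12:00 = 11:17 AM UTC on Aug 22.
Add 3 hours and 25 minutes leg 1 → 2:42 PM UTC.
Add 4 hours and 17 minutes layover in Cape Morrow → 6:59 PM UTC.
Add 13 hours 13 minutes leg 2 → 8:12 AM UTC (Aug 23).
Add 7 hours 15 minutes layover in London → 3:27 PM UTC.
Add 7 hours and 57 minutes leg 3 → 11:24 PM UTC.
Tehran is UTC+3:30, so local arrival = 11:24 PM + 3:30 = 2:54 AM on Aug 24.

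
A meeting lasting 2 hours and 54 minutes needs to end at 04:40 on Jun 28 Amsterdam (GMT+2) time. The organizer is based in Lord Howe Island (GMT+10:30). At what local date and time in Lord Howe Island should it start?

10:16 on June 28

Target end time in UTC: 04:40 − 2:00 = 02:40 on Jun 28.
Subtract 2 hours and 54 minutes → start 23:46 UTC on Jun 27.
Lord Howe Island is UTC+10:30: 23:46 + 10:30 = 10:16 on Jun 28.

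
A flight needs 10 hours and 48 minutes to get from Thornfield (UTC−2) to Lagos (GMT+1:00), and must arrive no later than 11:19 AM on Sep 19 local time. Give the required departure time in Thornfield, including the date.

Target arrival in UTC: 11:19 AM − 1:00 = 10:19 AM on Sep 19.
Subtract 10 hours 48 minutes → departure 11:31 PM UTC on Sep 18.
Thornfield is UTC−2:00: 11:31 PM − 2:00 = 9:31 PM on Sep 18.

9:31 PM on Sep 18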